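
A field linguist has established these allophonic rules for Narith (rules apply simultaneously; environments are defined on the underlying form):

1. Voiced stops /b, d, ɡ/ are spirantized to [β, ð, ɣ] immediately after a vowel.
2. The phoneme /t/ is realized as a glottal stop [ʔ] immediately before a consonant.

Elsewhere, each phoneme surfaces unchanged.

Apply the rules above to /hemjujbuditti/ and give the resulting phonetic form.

[hemjujbuðiʔti]

/h/ stays [h].
/e/ — not in any rule's target class → [e].
/m/ (between /e/ and /j/) is unaffected → [m].
/j/ stays [j].
/u/ stays [u].
/j/ (between /u/ and /b/): no rule targets it → [j].
/b/ (between /j/ and /u/): rule 1 targets it, but not immediately after a vowel → unchanged [b].
/u/ (between /b/ and /d/): no rule targets it → [u].
/d/ — between /u/ and /i/, immediately after a vowel — surfaces as [ð] (rule 1).
/i/ — not in any rule's target class → [i].
/t/ — between /i/ and /t/, immediately before a consonant — surfaces as [ʔ] (rule 2).
/t/ (between /t/ and /i/) is in the target of rule 2 but the environment (immediately before a consonant) is not met → [t].
/i/ (word-final) is unaffected → [i].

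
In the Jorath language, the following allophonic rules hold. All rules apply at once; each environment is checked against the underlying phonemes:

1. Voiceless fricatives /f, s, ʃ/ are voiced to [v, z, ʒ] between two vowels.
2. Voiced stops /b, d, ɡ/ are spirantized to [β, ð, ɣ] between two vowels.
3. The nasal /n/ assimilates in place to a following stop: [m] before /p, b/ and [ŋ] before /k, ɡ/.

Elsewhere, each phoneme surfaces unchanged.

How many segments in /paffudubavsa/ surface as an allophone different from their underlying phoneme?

2

Segments that undergo a rule: /d/ → [ð] (rule 2); /b/ → [β] (rule 2).
All other segments surface unchanged.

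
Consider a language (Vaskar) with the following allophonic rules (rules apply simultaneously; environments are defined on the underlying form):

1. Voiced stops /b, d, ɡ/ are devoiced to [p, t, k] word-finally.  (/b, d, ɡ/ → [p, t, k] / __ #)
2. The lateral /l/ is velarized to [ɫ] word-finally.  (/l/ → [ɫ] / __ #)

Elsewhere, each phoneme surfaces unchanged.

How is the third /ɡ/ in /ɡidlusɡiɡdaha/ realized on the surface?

[ɡ]

/ɡ/ (between /i/ and /d/): rule 1 targets it, but not word-finally → unchanged [ɡ].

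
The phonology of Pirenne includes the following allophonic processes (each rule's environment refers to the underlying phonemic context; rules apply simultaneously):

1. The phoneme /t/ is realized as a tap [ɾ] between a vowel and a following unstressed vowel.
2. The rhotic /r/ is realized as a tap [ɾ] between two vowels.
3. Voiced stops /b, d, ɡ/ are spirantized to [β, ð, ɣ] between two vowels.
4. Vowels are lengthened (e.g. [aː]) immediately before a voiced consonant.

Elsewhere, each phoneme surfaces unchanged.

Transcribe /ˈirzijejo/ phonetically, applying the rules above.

/i/ (word-initial): before a voiced consonant, so rule 4 applies → [iː].
/r/ (between /i/ and /z/) is in the target of rule 2 but the environment (between two vowels) is not met → [r].
/z/ (between /r/ and /i/) is unaffected → [z].
Rule 4 applies to /i/ (between /z/ and /j/: before a voiced consonant) → [iː].
/j/ — not in any rule's target class → [j].
/e/ meets the environment for rule 4 (before a voiced consonant) → [eː].
/j/ stays [j].
/o/ — word-final; rule 4 does not apply here → [o].

[ˈiːrziːjeːjo]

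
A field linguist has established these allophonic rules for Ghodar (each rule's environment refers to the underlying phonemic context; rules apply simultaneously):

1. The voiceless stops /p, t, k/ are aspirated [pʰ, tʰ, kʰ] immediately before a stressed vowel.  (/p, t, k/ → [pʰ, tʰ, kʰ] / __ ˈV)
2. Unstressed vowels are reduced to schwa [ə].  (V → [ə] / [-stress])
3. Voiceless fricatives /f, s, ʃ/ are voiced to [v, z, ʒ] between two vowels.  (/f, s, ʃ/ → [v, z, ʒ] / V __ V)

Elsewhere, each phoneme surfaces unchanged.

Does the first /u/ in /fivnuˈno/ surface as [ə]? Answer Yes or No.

Yes

/u/ (between /n/ and /n/) occurs in an unstressed syllable → [ə] by rule 2.
The actual realization is [ə], which matches [ə].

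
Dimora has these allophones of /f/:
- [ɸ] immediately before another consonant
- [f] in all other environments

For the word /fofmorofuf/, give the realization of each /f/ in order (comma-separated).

[f], [ɸ], [f], [f]

Occurrence 1 (position 1): no conditioning environment matches → elsewhere allophone [f].
Occurrence 2 (position 3): immediately before another consonant → [ɸ].
Occurrence 3 (position 8): no conditioning environment matches → elsewhere allophone [f].
Occurrence 4 (position 10): no conditioning environment matches → elsewhere allophone [f].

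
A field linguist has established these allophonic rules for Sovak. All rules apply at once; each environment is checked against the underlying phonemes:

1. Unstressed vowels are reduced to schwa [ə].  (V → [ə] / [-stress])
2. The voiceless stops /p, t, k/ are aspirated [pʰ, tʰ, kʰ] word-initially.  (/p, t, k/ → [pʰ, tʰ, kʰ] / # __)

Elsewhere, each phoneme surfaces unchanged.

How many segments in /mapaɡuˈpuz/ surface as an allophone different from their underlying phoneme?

3

Segments that undergo a rule: /a/ → [ə] (rule 1); /a/ → [ə] (rule 1); /u/ → [ə] (rule 1).
All other segments surface unchanged.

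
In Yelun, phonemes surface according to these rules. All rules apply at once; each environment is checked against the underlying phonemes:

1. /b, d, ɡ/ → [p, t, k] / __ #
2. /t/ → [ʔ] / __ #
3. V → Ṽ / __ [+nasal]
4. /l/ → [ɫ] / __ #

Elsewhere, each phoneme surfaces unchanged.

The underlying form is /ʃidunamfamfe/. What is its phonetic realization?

/ʃ/ stays [ʃ].
/i/ (between /ʃ/ and /d/) is in the target of rule 3 but the environment (before a nasal consonant) is not met → [i].
/d/ (between /i/ and /u/) is in the target of rule 1 but the environment (word-finally) is not met → [d].
Rule 3 applies to /u/ (between /d/ and /n/: before a nasal consonant) → [ũ].
/n/ (between /u/ and /a/) is unaffected → [n].
/a/ (between /n/ and /m/): before a nasal consonant, so rule 3 applies → [ã].
/m/ stays [m].
/f/ (between /m/ and /a/): no rule targets it → [f].
/a/ (between /f/ and /m/): before a nasal consonant, so rule 3 applies → [ã].
/m/ (between /a/ and /f/) is unaffected → [m].
/f/ (between /m/ and /e/) is unaffected → [f].
/e/ (word-final) fails the environment for rule 3, so it stays [e].

[ʃidũnãmfãmfe]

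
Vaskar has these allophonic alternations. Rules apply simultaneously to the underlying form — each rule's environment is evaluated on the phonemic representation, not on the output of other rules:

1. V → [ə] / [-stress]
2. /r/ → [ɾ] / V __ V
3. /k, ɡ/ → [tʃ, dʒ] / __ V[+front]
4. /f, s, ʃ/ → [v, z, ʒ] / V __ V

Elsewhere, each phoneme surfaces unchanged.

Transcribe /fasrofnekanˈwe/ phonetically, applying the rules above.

/f/ (word-initial) is in the target of rule 4 but the environment (between two vowels) is not met → [f].
/a/ — between /f/ and /s/, in an unstressed syllable — surfaces as [ə] (rule 1).
/s/ (between /a/ and /r/) is in the target of rule 4 but the environment (between two vowels) is not met → [s].
/r/ (between /s/ and /o/) fails the environment for rule 2, so it stays [r].
Rule 1 applies to /o/ (between /r/ and /f/: in an unstressed syllable) → [ə].
/f/ (between /o/ and /n/) fails the environment for rule 4, so it stays [f].
/e/ — between /n/ and /k/, in an unstressed syllable — surfaces as [ə] (rule 1).
/k/ (between /e/ and /a/) is in the target of rule 3 but the environment (before a front vowel) is not met → [k].
/a/ (between /k/ and /n/): in an unstressed syllable, so rule 1 applies → [ə].
/e/ (word-final) fails the environment for rule 1, so it stays [e].

[fəsrəfnəkənˈwe]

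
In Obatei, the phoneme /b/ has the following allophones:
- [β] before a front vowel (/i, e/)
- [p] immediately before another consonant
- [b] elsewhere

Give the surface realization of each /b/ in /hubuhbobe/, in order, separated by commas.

[b], [b], [β]

Occurrence 1 (position 3): no conditioning environment matches → elsewhere allophone [b].
Occurrence 2 (position 6): no conditioning environment matches → elsewhere allophone [b].
Occurrence 3 (position 8): before a front vowel (/i, e/) → [β].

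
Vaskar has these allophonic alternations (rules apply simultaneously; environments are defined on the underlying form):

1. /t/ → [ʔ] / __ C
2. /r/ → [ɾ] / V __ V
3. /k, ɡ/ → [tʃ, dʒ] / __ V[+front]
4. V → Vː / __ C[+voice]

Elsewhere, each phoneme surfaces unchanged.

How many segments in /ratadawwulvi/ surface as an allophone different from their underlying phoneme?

Segments that undergo a rule: /a/ → [aː] (rule 4); /a/ → [aː] (rule 4); /u/ → [uː] (rule 4).
All other segments surface unchanged.

3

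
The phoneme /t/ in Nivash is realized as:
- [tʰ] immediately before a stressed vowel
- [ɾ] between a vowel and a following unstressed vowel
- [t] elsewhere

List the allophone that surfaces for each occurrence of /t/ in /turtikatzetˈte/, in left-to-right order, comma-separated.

Occurrence 1 (position 1): no conditioning environment matches → elsewhere allophone [t].
Occurrence 2 (position 4): no conditioning environment matches → elsewhere allophone [t].
Occurrence 3 (position 8): no conditioning environment matches → elsewhere allophone [t].
Occurrence 4 (position 11): no conditioning environment matches → elsewhere allophone [t].
Occurrence 5 (position 12): immediately before a stressed vowel → [tʰ].

[t], [t], [t], [t], [tʰ]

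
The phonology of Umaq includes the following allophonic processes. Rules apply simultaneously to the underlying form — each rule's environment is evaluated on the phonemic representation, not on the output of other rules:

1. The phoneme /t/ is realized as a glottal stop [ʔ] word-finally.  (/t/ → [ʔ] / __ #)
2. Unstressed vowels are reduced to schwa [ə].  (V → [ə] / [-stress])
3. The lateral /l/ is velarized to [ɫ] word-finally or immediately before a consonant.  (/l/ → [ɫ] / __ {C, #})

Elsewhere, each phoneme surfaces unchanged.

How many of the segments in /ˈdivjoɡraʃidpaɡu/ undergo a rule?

5

Segments that undergo a rule: /o/ → [ə] (rule 2); /a/ → [ə] (rule 2); /i/ → [ə] (rule 2); /a/ → [ə] (rule 2); /u/ → [ə] (rule 2).
All other segments surface unchanged.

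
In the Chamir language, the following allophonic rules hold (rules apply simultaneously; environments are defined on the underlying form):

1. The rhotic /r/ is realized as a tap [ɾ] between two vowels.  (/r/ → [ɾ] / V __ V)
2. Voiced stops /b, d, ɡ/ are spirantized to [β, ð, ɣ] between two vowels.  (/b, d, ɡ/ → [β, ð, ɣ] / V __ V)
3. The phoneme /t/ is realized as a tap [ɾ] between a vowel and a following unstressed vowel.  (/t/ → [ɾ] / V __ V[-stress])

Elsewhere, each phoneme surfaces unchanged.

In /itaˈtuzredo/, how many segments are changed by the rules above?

Segments that undergo a rule: /t/ → [ɾ] (rule 3); /d/ → [ð] (rule 2).
All other segments surface unchanged.

2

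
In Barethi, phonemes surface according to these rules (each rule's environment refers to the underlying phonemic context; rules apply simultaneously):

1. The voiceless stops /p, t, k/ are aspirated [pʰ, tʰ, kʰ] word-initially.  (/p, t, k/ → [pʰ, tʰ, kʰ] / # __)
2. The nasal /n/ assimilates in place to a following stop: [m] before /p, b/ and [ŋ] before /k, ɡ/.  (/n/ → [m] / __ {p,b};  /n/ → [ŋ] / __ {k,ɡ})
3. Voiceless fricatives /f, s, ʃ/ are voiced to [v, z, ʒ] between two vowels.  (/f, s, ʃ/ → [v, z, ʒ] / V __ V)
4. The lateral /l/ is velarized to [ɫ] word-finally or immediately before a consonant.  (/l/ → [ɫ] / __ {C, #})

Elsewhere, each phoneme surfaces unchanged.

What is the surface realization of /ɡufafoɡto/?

[ɡuvavoɡto]

/ɡ/ (word-initial) is unaffected → [ɡ].
/u/ (between /ɡ/ and /f/) is unaffected → [u].
Rule 3 applies to /f/ (between /u/ and /a/: between two vowels) → [v].
/a/ (between /f/ and /f/) is unaffected → [a].
/f/ meets the environment for rule 3 (between two vowels) → [v].
/o/ stays [o].
/ɡ/ — not in any rule's target class → [ɡ].
/t/ (between /ɡ/ and /o/) is in the target of rule 1 but the environment (word-initially) is not met → [t].
/o/ (word-final) is unaffected → [o].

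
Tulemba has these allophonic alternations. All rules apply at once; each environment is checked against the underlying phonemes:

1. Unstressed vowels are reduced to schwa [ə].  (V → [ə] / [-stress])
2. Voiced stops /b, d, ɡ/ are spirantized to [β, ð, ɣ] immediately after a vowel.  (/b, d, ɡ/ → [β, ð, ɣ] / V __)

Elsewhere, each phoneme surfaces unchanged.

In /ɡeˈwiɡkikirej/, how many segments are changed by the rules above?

Segments that undergo a rule: /e/ → [ə] (rule 1); /ɡ/ → [ɣ] (rule 2); /i/ → [ə] (rule 1); /i/ → [ə] (rule 1); /e/ → [ə] (rule 1).
All other segments surface unchanged.

5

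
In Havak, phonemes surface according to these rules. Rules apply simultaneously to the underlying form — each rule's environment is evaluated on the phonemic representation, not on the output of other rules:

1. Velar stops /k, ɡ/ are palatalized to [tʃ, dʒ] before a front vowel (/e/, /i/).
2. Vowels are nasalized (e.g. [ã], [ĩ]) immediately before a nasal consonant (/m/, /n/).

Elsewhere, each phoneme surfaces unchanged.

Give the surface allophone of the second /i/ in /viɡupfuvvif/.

/i/ (between /v/ and /f/) fails the environment for rule 2, so it stays [i].

[i]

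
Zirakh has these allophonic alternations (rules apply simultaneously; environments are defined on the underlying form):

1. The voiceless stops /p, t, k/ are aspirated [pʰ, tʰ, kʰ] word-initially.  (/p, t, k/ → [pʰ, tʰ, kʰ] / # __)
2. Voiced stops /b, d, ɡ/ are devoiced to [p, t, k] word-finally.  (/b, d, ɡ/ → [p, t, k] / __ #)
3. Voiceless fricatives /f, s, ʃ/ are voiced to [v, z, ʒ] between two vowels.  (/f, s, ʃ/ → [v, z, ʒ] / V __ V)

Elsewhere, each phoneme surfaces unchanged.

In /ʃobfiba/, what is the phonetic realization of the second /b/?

/b/ (between /i/ and /a/): rule 2 targets it, but not word-finally → unchanged [b].

[b]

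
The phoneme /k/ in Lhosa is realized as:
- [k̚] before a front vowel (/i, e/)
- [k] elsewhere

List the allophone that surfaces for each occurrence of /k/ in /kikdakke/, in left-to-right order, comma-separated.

[k̚], [k], [k], [k̚]

Occurrence 1 (position 1): before a front vowel (/i, e/) → [k̚].
Occurrence 2 (position 3): no conditioning environment matches → elsewhere allophone [k].
Occurrence 3 (position 6): no conditioning environment matches → elsewhere allophone [k].
Occurrence 4 (position 7): before a front vowel (/i, e/) → [k̚].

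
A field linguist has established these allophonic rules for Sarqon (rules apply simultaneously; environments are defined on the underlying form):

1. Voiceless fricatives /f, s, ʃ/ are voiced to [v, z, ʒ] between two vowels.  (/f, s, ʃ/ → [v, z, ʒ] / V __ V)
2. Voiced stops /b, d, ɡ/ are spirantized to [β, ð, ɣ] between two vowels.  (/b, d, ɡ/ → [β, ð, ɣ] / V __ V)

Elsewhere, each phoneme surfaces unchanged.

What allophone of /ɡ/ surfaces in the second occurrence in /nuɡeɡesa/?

/ɡ/ — between /e/ and /e/, between two vowels — surfaces as [ɣ] (rule 2).

[ɣ]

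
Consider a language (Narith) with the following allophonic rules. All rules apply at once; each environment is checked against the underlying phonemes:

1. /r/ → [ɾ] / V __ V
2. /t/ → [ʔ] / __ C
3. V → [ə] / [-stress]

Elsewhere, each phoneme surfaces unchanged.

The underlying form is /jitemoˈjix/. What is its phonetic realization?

[jətəməˈjix]

/j/ stays [j].
/i/ meets the environment for rule 3 (in an unstressed syllable) → [ə].
/t/ (between /i/ and /e/): rule 2 targets it, but not immediately before a consonant → unchanged [t].
Rule 3 applies to /e/ (between /t/ and /m/: in an unstressed syllable) → [ə].
/m/ (between /e/ and /o/) is unaffected → [m].
Rule 3 applies to /o/ (between /m/ and /j/: in an unstressed syllable) → [ə].
/j/ — not in any rule's target class → [j].
/i/ — between /j/ and /x/; rule 3 does not apply here → [i].
/x/ stays [x].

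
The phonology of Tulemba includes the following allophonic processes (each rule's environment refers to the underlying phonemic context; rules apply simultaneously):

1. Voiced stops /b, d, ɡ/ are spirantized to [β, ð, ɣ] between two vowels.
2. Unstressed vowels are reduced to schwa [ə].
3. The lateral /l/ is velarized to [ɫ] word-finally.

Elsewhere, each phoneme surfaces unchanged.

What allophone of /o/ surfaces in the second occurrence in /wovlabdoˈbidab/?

[ə]

/o/ meets the environment for rule 2 (in an unstressed syllable) → [ə].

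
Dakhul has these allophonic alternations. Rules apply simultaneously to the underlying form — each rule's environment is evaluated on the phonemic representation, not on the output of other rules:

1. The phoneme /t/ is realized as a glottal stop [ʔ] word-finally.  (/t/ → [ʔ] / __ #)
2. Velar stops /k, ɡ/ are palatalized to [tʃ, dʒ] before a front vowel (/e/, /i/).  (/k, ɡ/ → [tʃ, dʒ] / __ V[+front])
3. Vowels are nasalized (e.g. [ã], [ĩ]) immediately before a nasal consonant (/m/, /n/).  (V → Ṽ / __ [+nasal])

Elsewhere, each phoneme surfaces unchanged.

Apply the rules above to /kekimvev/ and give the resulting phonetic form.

Rule 2 applies to /k/ (word-initial: before a front vowel) → [tʃ].
/e/ (between /k/ and /k/) is in the target of rule 3 but the environment (before a nasal consonant) is not met → [e].
/k/ (between /e/ and /i/): before a front vowel, so rule 2 applies → [tʃ].
/i/ meets the environment for rule 3 (before a nasal consonant) → [ĩ].
/m/ (between /i/ and /v/): no rule targets it → [m].
/v/ stays [v].
/e/ (between /v/ and /v/) fails the environment for rule 3, so it stays [e].
/v/ stays [v].

[tʃetʃĩmvev]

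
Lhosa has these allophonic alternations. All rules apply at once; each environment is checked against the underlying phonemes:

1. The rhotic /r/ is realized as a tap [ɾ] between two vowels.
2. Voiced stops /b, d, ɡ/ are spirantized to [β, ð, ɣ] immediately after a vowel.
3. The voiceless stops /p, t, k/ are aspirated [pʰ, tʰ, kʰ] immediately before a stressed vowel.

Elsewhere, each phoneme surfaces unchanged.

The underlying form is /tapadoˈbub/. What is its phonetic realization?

/t/ (word-initial): rule 3 targets it, but not immediately before a stressed vowel → unchanged [t].
/a/ (between /t/ and /p/): no rule targets it → [a].
/p/ (between /a/ and /a/): rule 3 targets it, but not immediately before a stressed vowel → unchanged [p].
/a/ stays [a].
/d/ — between /a/ and /o/, immediately after a vowel — surfaces as [ð] (rule 2).
/o/ stays [o].
/b/ meets the environment for rule 2 (immediately after a vowel) → [β].
/u/ — not in any rule's target class → [u].
Rule 2 applies to /b/ (word-final: immediately after a vowel) → [β].

[tapaðoˈβuβ]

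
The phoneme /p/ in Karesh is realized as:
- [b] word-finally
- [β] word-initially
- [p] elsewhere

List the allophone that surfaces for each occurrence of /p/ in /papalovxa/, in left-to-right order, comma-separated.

Occurrence 1 (position 1): word-initially → [β].
Occurrence 2 (position 3): no conditioning environment matches → elsewhere allophone [p].

[β], [p]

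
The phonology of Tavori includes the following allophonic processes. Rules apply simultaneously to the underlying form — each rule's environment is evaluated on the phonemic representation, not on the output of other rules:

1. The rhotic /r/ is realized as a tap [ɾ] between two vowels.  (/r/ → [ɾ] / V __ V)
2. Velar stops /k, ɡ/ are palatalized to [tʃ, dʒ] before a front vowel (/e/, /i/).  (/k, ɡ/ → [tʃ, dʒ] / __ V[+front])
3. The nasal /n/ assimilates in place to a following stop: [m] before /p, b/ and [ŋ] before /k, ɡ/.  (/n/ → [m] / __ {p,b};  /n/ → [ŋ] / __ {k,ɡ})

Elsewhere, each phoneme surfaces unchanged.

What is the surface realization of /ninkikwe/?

/n/ (word-initial) is in the target of rule 3 but the environment (before a labial or velar stop) is not met → [n].
/i/ (between /n/ and /n/): no rule targets it → [i].
/n/ (between /i/ and /k/): before a labial or velar stop, so rule 3 applies → [ŋ].
/k/ meets the environment for rule 2 (before a front vowel) → [tʃ].
/i/ — not in any rule's target class → [i].
/k/ — between /i/ and /w/; rule 2 does not apply here → [k].
/w/ stays [w].
/e/ stays [e].

[niŋtʃikwe]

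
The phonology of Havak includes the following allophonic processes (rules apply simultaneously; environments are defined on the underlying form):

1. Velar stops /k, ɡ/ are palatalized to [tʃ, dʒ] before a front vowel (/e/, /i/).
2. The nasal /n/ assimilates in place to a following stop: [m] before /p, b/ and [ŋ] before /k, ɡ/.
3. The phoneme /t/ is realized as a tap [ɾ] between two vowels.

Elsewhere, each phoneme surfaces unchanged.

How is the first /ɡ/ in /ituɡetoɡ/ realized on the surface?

[dʒ]

/ɡ/ (between /u/ and /e/): before a front vowel, so rule 1 applies → [dʒ].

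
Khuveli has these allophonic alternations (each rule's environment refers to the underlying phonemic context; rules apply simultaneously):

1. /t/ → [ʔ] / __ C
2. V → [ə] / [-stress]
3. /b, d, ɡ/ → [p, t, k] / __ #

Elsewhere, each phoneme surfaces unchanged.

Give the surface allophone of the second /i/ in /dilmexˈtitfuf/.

/i/ (between /t/ and /t/): rule 2 targets it, but not in an unstressed syllable → unchanged [i].

[i]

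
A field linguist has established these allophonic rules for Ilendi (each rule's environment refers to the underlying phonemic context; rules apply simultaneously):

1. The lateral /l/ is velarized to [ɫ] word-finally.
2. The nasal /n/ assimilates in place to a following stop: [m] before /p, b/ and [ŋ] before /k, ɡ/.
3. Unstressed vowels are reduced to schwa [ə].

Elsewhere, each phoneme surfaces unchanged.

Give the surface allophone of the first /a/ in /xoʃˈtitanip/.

[ə]

/a/ (between /t/ and /n/) occurs in an unstressed syllable → [ə] by rule 3.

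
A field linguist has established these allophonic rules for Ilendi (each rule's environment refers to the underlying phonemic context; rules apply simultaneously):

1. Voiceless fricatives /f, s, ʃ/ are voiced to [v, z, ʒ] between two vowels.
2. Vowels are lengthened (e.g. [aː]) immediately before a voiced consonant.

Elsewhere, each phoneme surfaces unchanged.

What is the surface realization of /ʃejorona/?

[ʃeːjoːroːna]

/ʃ/ (word-initial) is in the target of rule 1 but the environment (between two vowels) is not met → [ʃ].
Rule 2 applies to /e/ (between /ʃ/ and /j/: before a voiced consonant) → [eː].
/o/ (between /j/ and /r/): before a voiced consonant, so rule 2 applies → [oː].
/o/ — between /r/ and /n/, before a voiced consonant — surfaces as [oː] (rule 2).
/a/ (word-final) is in the target of rule 2 but the environment (before a voiced consonant) is not met → [a].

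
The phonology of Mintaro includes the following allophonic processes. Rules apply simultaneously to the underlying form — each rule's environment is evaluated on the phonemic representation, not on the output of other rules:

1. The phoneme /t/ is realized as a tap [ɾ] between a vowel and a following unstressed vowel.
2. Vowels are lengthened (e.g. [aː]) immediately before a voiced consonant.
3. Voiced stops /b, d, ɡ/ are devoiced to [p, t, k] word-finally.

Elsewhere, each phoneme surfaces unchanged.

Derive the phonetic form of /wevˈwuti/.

/w/ (word-initial): no rule targets it → [w].
/e/ (between /w/ and /v/): before a voiced consonant, so rule 2 applies → [eː].
/v/ — not in any rule's target class → [v].
/w/ stays [w].
/u/ (between /w/ and /t/) fails the environment for rule 2, so it stays [u].
Rule 1 applies to /t/ (between /u/ and /i/: between a vowel and a following unstressed vowel) → [ɾ].
/i/ (word-final) fails the environment for rule 2, so it stays [i].

[weːvˈwuɾi]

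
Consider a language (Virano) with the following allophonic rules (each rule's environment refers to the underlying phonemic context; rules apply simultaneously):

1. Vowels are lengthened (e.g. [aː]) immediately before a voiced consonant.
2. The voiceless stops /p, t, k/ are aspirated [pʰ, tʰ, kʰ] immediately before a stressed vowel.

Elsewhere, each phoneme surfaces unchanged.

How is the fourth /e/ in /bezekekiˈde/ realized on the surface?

[e]

/e/ (word-final): rule 1 targets it, but not before a voiced consonant → unchanged [e].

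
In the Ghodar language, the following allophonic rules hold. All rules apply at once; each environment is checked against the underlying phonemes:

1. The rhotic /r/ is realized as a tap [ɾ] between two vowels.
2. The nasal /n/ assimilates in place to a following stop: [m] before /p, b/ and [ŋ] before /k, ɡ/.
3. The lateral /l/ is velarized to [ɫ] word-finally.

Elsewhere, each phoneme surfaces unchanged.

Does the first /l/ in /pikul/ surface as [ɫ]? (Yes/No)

/l/ (word-final) occurs word-finally → [ɫ] by rule 3.
The actual realization is [ɫ], which matches [ɫ].

Yes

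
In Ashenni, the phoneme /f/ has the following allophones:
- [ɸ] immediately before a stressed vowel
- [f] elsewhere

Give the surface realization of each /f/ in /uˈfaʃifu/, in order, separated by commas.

Occurrence 1 (position 2): immediately before a stressed vowel → [ɸ].
Occurrence 2 (position 6): no conditioning environment matches → elsewhere allophone [f].

[ɸ], [f]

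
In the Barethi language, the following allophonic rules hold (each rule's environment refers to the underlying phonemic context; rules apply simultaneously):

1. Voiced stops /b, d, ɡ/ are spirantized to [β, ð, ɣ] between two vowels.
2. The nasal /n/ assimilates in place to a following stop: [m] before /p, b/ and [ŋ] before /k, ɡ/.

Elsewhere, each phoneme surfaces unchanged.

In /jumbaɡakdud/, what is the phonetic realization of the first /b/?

[b]

/b/ (between /m/ and /a/) is in the target of rule 1 but the environment (between two vowels) is not met → [b].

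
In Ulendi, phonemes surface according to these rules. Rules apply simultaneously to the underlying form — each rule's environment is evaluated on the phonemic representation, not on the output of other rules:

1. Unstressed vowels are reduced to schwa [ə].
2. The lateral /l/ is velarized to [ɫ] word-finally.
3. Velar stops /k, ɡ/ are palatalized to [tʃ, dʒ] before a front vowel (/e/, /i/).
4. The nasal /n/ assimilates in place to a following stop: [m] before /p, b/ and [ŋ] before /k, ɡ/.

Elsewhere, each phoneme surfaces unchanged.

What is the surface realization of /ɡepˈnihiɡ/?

[dʒəpˈnihəɡ]

/ɡ/ (word-initial): before a front vowel, so rule 3 applies → [dʒ].
/e/ meets the environment for rule 1 (in an unstressed syllable) → [ə].
/p/ (between /e/ and /n/) is unaffected → [p].
/n/ (between /p/ and /i/) fails the environment for rule 4, so it stays [n].
/i/ — between /n/ and /h/; rule 1 does not apply here → [i].
/h/ (between /i/ and /i/): no rule targets it → [h].
/i/ meets the environment for rule 1 (in an unstressed syllable) → [ə].
/ɡ/ (word-final): rule 3 targets it, but not before a front vowel → unchanged [ɡ].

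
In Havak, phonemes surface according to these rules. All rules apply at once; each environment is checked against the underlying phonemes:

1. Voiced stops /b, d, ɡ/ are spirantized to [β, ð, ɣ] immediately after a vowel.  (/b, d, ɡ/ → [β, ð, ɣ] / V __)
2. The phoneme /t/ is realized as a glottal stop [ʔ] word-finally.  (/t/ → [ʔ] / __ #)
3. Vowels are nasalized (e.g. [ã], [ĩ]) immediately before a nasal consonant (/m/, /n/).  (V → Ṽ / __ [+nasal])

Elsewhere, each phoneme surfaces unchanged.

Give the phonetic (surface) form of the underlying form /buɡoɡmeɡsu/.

/b/ (word-initial) is in the target of rule 1 but the environment (immediately after a vowel) is not met → [b].
/u/ (between /b/ and /ɡ/) is in the target of rule 3 but the environment (before a nasal consonant) is not met → [u].
/ɡ/ meets the environment for rule 1 (immediately after a vowel) → [ɣ].
/o/ (between /ɡ/ and /ɡ/) is in the target of rule 3 but the environment (before a nasal consonant) is not met → [o].
/ɡ/ (between /o/ and /m/): immediately after a vowel, so rule 1 applies → [ɣ].
/m/ (between /ɡ/ and /e/): no rule targets it → [m].
/e/ (between /m/ and /ɡ/) is in the target of rule 3 but the environment (before a nasal consonant) is not met → [e].
Rule 1 applies to /ɡ/ (between /e/ and /s/: immediately after a vowel) → [ɣ].
/s/ stays [s].
/u/ (word-final) fails the environment for rule 3, so it stays [u].

[buɣoɣmeɣsu]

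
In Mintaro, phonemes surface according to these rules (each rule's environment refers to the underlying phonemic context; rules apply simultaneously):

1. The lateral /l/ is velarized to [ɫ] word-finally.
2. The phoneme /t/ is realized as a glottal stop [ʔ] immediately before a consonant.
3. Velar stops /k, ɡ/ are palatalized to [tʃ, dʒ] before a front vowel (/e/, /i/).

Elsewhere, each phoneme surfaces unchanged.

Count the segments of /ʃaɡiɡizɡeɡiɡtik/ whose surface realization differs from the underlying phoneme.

Segments that undergo a rule: /ɡ/ → [dʒ] (rule 3); /ɡ/ → [dʒ] (rule 3); /ɡ/ → [dʒ] (rule 3); /ɡ/ → [dʒ] (rule 3).
All other segments surface unchanged.

4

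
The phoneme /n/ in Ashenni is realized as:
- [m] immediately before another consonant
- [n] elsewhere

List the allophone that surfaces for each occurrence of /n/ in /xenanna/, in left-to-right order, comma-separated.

[n], [m], [n]

Occurrence 1 (position 3): no conditioning environment matches → elsewhere allophone [n].
Occurrence 2 (position 5): immediately before another consonant → [m].
Occurrence 3 (position 6): no conditioning environment matches → elsewhere allophone [n].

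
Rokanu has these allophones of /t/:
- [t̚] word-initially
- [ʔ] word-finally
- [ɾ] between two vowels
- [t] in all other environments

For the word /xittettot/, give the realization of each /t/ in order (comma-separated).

[t], [t], [t], [t], [ʔ]

Occurrence 1 (position 3): no conditioning environment matches → elsewhere allophone [t].
Occurrence 2 (position 4): no conditioning environment matches → elsewhere allophone [t].
Occurrence 3 (position 6): no conditioning environment matches → elsewhere allophone [t].
Occurrence 4 (position 7): no conditioning environment matches → elsewhere allophone [t].
Occurrence 5 (position 9): word-finally → [ʔ].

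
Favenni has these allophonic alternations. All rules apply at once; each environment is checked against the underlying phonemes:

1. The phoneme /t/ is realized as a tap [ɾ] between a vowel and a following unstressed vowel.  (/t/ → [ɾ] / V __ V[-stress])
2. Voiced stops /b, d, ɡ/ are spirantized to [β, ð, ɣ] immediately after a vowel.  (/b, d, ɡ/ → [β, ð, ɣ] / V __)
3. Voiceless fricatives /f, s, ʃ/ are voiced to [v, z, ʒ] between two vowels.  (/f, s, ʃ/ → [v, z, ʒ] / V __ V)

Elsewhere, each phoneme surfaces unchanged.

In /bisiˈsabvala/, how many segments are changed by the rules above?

Segments that undergo a rule: /s/ → [z] (rule 3); /s/ → [z] (rule 3); /b/ → [β] (rule 2).
All other segments surface unchanged.

3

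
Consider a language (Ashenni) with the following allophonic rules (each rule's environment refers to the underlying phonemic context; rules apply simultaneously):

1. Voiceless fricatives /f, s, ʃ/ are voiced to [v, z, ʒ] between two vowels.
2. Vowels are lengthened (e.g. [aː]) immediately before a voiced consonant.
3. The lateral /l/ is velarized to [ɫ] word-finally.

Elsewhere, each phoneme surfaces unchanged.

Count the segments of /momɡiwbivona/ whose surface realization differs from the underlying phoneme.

Segments that undergo a rule: /o/ → [oː] (rule 2); /i/ → [iː] (rule 2); /i/ → [iː] (rule 2); /o/ → [oː] (rule 2).
All other segments surface unchanged.

4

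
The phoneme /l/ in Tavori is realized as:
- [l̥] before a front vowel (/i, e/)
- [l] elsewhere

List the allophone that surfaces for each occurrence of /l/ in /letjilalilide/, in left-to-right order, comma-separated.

Occurrence 1 (position 1): before a front vowel (/i, e/) → [l̥].
Occurrence 2 (position 6): no conditioning environment matches → elsewhere allophone [l].
Occurrence 3 (position 8): before a front vowel (/i, e/) → [l̥].
Occurrence 4 (position 10): before a front vowel (/i, e/) → [l̥].

[l̥], [l], [l̥], [l̥]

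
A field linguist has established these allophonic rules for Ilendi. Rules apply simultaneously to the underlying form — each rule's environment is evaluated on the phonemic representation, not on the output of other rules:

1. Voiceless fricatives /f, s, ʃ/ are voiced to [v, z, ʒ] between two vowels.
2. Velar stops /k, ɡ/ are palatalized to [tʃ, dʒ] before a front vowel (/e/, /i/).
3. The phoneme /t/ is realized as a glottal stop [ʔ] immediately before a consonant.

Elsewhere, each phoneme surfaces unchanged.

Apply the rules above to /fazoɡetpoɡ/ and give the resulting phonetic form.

[fazodʒeʔpoɡ]

/f/ (word-initial) is in the target of rule 1 but the environment (between two vowels) is not met → [f].
/a/ (between /f/ and /z/): no rule targets it → [a].
/z/ — not in any rule's target class → [z].
/o/ (between /z/ and /ɡ/): no rule targets it → [o].
/ɡ/ (between /o/ and /e/) occurs before a front vowel → [dʒ] by rule 2.
/e/ (between /ɡ/ and /t/) is unaffected → [e].
/t/ (between /e/ and /p/): immediately before a consonant, so rule 3 applies → [ʔ].
/p/ (between /t/ and /o/): no rule targets it → [p].
/o/ (between /p/ and /ɡ/) is unaffected → [o].
/ɡ/ (word-final): rule 2 targets it, but not before a front vowel → unchanged [ɡ].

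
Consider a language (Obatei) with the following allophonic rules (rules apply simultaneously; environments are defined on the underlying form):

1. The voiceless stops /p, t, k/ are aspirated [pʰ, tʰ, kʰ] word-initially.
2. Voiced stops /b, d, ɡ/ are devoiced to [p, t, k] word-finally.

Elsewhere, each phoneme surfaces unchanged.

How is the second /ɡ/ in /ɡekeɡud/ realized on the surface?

/ɡ/ — between /e/ and /u/; rule 2 does not apply here → [ɡ].

[ɡ]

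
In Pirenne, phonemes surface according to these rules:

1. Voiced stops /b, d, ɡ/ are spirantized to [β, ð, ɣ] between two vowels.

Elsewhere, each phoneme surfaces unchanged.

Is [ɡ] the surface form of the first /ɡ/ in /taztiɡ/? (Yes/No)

Yes

/ɡ/ (word-final): rule 1 targets it, but not between two vowels → unchanged [ɡ].
The actual realization is [ɡ], which matches [ɡ].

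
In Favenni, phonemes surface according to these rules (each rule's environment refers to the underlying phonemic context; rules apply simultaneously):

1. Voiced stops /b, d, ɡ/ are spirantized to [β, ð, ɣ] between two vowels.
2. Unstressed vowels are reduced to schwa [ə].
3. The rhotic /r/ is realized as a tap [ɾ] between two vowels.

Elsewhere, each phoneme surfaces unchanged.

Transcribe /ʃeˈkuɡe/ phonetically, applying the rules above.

[ʃəˈkuɣə]

/ʃ/ stays [ʃ].
/e/ (between /ʃ/ and /k/): in an unstressed syllable, so rule 2 applies → [ə].
/k/ (between /e/ and /u/) is unaffected → [k].
/u/ (between /k/ and /ɡ/): rule 2 targets it, but not in an unstressed syllable → unchanged [u].
/ɡ/ — between /u/ and /e/, between two vowels — surfaces as [ɣ] (rule 1).
/e/ (word-final): in an unstressed syllable, so rule 2 applies → [ə].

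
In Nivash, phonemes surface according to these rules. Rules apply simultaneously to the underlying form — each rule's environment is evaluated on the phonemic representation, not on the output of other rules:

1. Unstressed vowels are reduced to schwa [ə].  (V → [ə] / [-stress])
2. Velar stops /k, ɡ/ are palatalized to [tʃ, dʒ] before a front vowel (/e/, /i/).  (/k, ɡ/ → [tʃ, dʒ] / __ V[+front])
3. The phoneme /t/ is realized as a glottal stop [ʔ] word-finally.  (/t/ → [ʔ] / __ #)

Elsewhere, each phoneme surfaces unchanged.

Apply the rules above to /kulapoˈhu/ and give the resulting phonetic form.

/k/ (word-initial) is in the target of rule 2 but the environment (before a front vowel) is not met → [k].
/u/ (between /k/ and /l/) occurs in an unstressed syllable → [ə] by rule 1.
/l/ (between /u/ and /a/) is unaffected → [l].
/a/ (between /l/ and /p/): in an unstressed syllable, so rule 1 applies → [ə].
/p/ — not in any rule's target class → [p].
Rule 1 applies to /o/ (between /p/ and /h/: in an unstressed syllable) → [ə].
/h/ stays [h].
/u/ (word-final) is in the target of rule 1 but the environment (in an unstressed syllable) is not met → [u].

[kələpəˈhu]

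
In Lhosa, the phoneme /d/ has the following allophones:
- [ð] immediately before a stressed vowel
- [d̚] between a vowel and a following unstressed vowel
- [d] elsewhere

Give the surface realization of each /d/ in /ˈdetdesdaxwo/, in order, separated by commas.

[ð], [d], [d]

Occurrence 1 (position 1): immediately before a stressed vowel → [ð].
Occurrence 2 (position 4): no conditioning environment matches → elsewhere allophone [d].
Occurrence 3 (position 7): no conditioning environment matches → elsewhere allophone [d].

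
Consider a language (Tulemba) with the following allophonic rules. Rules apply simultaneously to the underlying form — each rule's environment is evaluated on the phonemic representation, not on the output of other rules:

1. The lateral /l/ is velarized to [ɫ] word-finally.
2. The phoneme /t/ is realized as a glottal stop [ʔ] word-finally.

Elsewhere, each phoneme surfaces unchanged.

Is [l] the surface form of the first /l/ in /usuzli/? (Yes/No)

/l/ (between /z/ and /i/): rule 1 targets it, but not word-finally → unchanged [l].
The actual realization is [l], which matches [l].

Yes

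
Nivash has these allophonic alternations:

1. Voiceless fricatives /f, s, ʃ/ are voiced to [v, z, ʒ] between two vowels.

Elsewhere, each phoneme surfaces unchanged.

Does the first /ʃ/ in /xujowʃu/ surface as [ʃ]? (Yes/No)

/ʃ/ (between /w/ and /u/) fails the environment for rule 1, so it stays [ʃ].
The actual realization is [ʃ], which matches [ʃ].

Yes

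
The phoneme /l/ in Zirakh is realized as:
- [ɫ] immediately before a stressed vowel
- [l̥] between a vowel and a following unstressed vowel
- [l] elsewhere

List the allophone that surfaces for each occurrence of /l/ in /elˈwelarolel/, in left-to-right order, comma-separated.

[l], [l̥], [l̥], [l]

Occurrence 1 (position 2): no conditioning environment matches → elsewhere allophone [l].
Occurrence 2 (position 5): between a vowel and a following unstressed vowel → [l̥].
Occurrence 3 (position 9): between a vowel and a following unstressed vowel → [l̥].
Occurrence 4 (position 11): no conditioning environment matches → elsewhere allophone [l].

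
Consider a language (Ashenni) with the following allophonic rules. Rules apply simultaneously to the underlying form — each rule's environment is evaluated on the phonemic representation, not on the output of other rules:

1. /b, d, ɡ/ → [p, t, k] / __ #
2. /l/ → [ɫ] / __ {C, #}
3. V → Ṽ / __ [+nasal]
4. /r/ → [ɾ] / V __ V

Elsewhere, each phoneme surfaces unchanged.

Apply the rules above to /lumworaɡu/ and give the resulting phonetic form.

/l/ (word-initial): rule 2 targets it, but not word-finally or immediately before a consonant → unchanged [l].
/u/ meets the environment for rule 3 (before a nasal consonant) → [ũ].
/m/ stays [m].
/w/ stays [w].
/o/ (between /w/ and /r/) is in the target of rule 3 but the environment (before a nasal consonant) is not met → [o].
/r/ — between /o/ and /a/, between two vowels — surfaces as [ɾ] (rule 4).
/a/ — between /r/ and /ɡ/; rule 3 does not apply here → [a].
/ɡ/ (between /a/ and /u/): rule 1 targets it, but not word-finally → unchanged [ɡ].
/u/ (word-final) is in the target of rule 3 but the environment (before a nasal consonant) is not met → [u].

[lũmwoɾaɡu]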